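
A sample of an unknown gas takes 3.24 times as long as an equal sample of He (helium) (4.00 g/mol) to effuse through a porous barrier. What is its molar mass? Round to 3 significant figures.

Since effusion rate ∝ 1/√M, t_X/t_He = √(M_X/M_He).
3.24 = √(M_X/4.00)
M_X = 4.00 × 3.24² = 4.00 × 10.50 = 42.0 g/mol

42.0 g/mol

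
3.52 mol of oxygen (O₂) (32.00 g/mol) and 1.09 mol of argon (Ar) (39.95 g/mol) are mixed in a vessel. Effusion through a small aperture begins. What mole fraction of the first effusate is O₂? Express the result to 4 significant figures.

0.7830

Effusion rate of each component ∝ n_i/√M_i (partial pressure × 1/√M).
So x_O₂ in the escaping gas = (n_O₂/√M_O₂) / Σ(n_i/√M_i)
= (3.52/√32.00) / (3.52/√32.00 + 1.09/√39.95) = 0.6223/(0.6223 + 0.1725) = 0.7830.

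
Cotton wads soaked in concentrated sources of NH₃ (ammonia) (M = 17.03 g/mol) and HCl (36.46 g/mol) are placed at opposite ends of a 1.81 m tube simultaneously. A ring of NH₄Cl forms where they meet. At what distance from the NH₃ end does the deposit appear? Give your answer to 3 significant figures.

1.08 m

In equal time, each gas travels a distance ∝ its rate ∝ 1/√M, so d_NH₃/d_HCl = √(M_HCl/M_NH₃) = √(36.46/17.03) = 1.463.
With d_NH₃ + d_HCl = 1.81 m, d_HCl = 1.81/(1 + 1.463) = 0.7348 m.
d_NH₃ = 1.81 − 0.7348 = 1.08 m.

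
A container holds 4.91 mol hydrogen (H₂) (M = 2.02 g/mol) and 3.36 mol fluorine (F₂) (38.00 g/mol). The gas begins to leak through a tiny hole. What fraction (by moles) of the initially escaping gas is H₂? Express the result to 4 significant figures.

0.8637

Each component's effusion rate ∝ (its partial pressure)·(1/√M) ∝ n_i/√M_i.
x_H₂(eff) = (n_H₂/√M_H₂) / (n_H₂/√M_H₂ + n_F₂/√M_F₂)
= (4.91/√2.02) / (4.91/√2.02 + 3.36/√38.00) = 3.455/(3.455 + 0.5451) = 0.8637.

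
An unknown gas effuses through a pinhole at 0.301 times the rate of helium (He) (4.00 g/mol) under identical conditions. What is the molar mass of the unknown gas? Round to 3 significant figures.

44.1 g/mol

From Graham's law, rate_X/rate_He = √(M_He/M_X).
0.301 = √(4.00/M_X)
M_X = 4.00 / 0.301² = 4.00 / 0.09060 = 44.1 g/mol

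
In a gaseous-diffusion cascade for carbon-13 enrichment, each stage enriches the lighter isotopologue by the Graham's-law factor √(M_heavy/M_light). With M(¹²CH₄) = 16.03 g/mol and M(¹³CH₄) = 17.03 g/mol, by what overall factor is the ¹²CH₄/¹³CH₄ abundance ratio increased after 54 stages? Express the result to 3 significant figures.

5.12

Overall factor = α^54 with α = √(17.03/16.03), i.e. (17.03/16.03)^(54/2).
= 1.06238^27 = 5.12.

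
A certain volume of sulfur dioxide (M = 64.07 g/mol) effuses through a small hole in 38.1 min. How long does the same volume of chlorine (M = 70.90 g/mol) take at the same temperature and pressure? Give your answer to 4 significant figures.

Graham's law gives t_Cl₂/t_SO₂ = √(M_Cl₂/M_SO₂) = √(70.90/64.07) = √1.107 = 1.052.
So the time for Cl₂ is 38.1 × 1.052 = 40.08 min.

40.08 min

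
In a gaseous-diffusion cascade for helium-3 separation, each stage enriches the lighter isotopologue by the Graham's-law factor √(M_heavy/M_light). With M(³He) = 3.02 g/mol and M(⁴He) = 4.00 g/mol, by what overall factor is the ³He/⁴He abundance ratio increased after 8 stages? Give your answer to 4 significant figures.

Overall factor = α^8 with α = √(4.00/3.02), i.e. (4.00/3.02)^(8/2).
= 1.32450^4 = 3.078.

3.078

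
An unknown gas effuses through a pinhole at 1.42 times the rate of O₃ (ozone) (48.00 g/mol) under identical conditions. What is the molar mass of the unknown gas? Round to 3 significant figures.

From Graham's law, rate_X/rate_O₃ = √(M_O₃/M_X).
1.42 = √(48.00/M_X)
M_X = 48.00 / 1.42² = 48.00 / 2.016 = 23.8 g/mol

23.8 g/mol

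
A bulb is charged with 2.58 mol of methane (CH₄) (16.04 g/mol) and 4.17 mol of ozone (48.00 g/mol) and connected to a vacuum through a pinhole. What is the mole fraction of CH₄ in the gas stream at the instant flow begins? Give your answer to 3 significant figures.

0.517

Each component's effusion rate ∝ (its partial pressure)·(1/√M) ∝ n_i/√M_i.
Mole fraction of CH₄ in the effusate = (n_CH₄/√M_CH₄) / (n_CH₄/√M_CH₄ + n_O₃/√M_O₃)
= (2.58/√16.04) / (2.58/√16.04 + 4.17/√48.00) = 0.6442/(0.6442 + 0.6019) = 0.517.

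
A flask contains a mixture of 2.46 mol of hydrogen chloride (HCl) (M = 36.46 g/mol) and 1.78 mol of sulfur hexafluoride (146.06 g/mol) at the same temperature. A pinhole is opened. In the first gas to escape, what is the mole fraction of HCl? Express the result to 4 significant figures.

0.7345

The effusion rate of species i is ∝ p_i/√M_i ∝ n_i/√M_i.
Mole fraction of HCl in the effusate = (n_HCl/√M_HCl) / (n_HCl/√M_HCl + n_SF₆/√M_SF₆)
= (2.46/√36.46) / (2.46/√36.46 + 1.78/√146.06) = 0.4074/(0.4074 + 0.1473) = 0.7345.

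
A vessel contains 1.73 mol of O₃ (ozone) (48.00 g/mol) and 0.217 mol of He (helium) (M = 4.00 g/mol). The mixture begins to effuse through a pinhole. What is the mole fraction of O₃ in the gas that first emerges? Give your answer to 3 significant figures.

Rate_i ∝ x_i/√M_i (Graham's law weighted by mole fraction), so the effusate composition follows n_i/√M_i.
x_O₃(eff) = (n_O₃/√M_O₃) / (n_O₃/√M_O₃ + n_He/√M_He)
= (1.73/√48.00) / (1.73/√48.00 + 0.217/√4.00) = 0.2497/(0.2497 + 0.1085) = 0.697.

0.697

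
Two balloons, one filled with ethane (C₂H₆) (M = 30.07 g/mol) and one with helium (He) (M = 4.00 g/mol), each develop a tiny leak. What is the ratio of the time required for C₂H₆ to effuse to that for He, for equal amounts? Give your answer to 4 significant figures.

2.742

Graham's law gives t_C₂H₆/t_He = √(M_C₂H₆/M_He) = √(30.07/4.00) = √7.518 = 2.742.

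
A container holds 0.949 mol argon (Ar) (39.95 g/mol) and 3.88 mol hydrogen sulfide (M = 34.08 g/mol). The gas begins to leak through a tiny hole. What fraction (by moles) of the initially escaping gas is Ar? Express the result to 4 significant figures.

Effusion rate of each component ∝ n_i/√M_i (partial pressure × 1/√M).
x_Ar(eff) = (n_Ar/√M_Ar) / (n_Ar/√M_Ar + n_H₂S/√M_H₂S)
= (0.949/√39.95) / (0.949/√39.95 + 3.88/√34.08) = 0.1501/(0.1501 + 0.6646) = 0.1843.

0.1843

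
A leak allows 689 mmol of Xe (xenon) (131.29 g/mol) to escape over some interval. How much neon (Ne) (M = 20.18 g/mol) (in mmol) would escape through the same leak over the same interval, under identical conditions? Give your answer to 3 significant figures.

Since effusion rate ∝ 1/√M, rate_Ne/rate_Xe = √(M_Xe/M_Ne) = √(131.29/20.18) = √6.506 = 2.551.
So the amount for Ne is 689 × 2.551 = 1760 mmol.

1760 mmol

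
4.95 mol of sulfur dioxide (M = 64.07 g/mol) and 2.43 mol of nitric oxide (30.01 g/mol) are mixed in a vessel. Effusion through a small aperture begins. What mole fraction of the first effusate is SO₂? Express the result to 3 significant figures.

Each component's effusion rate ∝ (its partial pressure)·(1/√M) ∝ n_i/√M_i.
So x_SO₂ in the escaping gas = (n_SO₂/√M_SO₂) / Σ(n_i/√M_i)
= (4.95/√64.07) / (4.95/√64.07 + 2.43/√30.01) = 0.6184/(0.6184 + 0.4436) = 0.582.

0.582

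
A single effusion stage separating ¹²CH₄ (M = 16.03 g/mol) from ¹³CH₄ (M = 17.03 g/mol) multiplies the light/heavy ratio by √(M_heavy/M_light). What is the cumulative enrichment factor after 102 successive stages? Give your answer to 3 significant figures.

21.9

Overall factor = α^102 with α = √(17.03/16.03), i.e. (17.03/16.03)^(102/2).
= 1.06238^51 = 21.9.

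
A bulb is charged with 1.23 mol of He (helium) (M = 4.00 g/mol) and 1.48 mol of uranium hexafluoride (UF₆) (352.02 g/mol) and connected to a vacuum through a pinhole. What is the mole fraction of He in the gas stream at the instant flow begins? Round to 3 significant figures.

0.886

Effusion rate of each component ∝ n_i/√M_i (partial pressure × 1/√M).
So x_He in the escaping gas = (n_He/√M_He) / Σ(n_i/√M_i)
= (1.23/√4.00) / (1.23/√4.00 + 1.48/√352.02) = 0.6150/(0.6150 + 0.07888) = 0.886.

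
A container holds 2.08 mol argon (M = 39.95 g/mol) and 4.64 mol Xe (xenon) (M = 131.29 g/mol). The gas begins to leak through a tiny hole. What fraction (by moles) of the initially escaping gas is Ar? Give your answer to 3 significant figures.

The effusion rate of species i is ∝ p_i/√M_i ∝ n_i/√M_i.
x_Ar(eff) = (n_Ar/√M_Ar) / (n_Ar/√M_Ar + n_Xe/√M_Xe)
= (2.08/√39.95) / (2.08/√39.95 + 4.64/√131.29) = 0.3291/(0.3291 + 0.4050) = 0.448.

0.448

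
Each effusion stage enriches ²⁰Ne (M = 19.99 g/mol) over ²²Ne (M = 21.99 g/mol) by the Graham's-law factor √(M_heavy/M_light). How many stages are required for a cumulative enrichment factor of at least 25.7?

With α = √(21.99/19.99) per stage, ln α = ½ ln(1.10005) = 0.04768.
Need α^N ≥ 25.7 ⇒ N ≥ ln(25.7) / ln α = 3.246 / 0.04768 = 68.09.
So at least 69 stages are needed.

69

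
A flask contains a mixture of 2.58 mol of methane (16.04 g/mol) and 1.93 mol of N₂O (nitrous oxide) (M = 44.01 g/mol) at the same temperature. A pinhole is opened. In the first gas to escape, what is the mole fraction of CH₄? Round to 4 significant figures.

0.6889

The effusion rate of species i is ∝ p_i/√M_i ∝ n_i/√M_i.
So x_CH₄ in the escaping gas = (n_CH₄/√M_CH₄) / Σ(n_i/√M_i)
= (2.58/√16.04) / (2.58/√16.04 + 1.93/√44.01) = 0.6442/(0.6442 + 0.2909) = 0.6889.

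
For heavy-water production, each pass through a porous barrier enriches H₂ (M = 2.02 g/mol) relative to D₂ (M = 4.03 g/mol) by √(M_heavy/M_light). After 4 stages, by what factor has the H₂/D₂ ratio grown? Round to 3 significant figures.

3.98

Each stage multiplies the ratio by α = √(4.03/2.02), so after 4 stages the overall factor is α^4 = (4.03/2.02)^(4/2).
= 1.99505^2 = 3.98.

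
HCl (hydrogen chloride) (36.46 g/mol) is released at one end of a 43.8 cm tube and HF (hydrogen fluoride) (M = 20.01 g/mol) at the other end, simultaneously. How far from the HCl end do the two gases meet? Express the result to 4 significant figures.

18.64 cm

Graham's law gives d_HCl/d_HF = rate_HCl/rate_HF = √(M_HF/M_HCl) = √(20.01/36.46) = 0.7408.
With d_HCl + d_HF = 43.8 cm, d_HF = 43.8/(1 + 0.7408) = 25.16 cm.
d_HCl = 43.8 − 25.16 = 18.64 cm.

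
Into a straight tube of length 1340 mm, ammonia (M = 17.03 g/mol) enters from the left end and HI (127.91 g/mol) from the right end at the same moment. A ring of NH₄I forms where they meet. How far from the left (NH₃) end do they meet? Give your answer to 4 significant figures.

981.8 mm

In equal time, each gas travels a distance ∝ its rate ∝ 1/√M, so d_NH₃/d_HI = √(M_HI/M_NH₃) = √(127.91/17.03) = 2.741.
With d_NH₃ + d_HI = 1340 mm, d_HI = 1340/(1 + 2.741) = 358.2 mm.
d_NH₃ = 1340 − 358.2 = 981.8 mm.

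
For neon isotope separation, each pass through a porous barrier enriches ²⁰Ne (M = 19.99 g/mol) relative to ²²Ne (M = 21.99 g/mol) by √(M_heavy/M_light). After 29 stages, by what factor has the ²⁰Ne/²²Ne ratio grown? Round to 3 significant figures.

Overall factor = α^29 with α = √(21.99/19.99), i.e. (21.99/19.99)^(29/2).
= 1.10005^(29/2) = 3.99.

3.99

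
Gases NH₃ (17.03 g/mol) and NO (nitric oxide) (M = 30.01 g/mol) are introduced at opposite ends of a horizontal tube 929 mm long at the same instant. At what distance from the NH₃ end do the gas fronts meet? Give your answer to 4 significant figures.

529.9 mm

Graham's law gives d_NH₃/d_NO = rate_NH₃/rate_NO = √(M_NO/M_NH₃) = √(30.01/17.03) = 1.327.
With d_NH₃ + d_NO = 929 mm, d_NO = 929/(1 + 1.327) = 399.1 mm.
d_NH₃ = 929 − 399.1 = 529.9 mm.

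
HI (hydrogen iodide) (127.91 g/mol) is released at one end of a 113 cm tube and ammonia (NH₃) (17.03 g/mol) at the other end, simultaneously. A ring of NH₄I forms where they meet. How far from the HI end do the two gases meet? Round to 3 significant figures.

The fronts meet when d_HI + d_NH₃ = L with d_HI/d_NH₃ = √(M_NH₃/M_HI) (Graham's law). Here √(M_NH₃/M_HI) = √(17.03/127.91) = 0.3649.
With d_HI + d_NH₃ = 113 cm, d_NH₃ = 113/(1 + 0.3649) = 82.79 cm.
d_HI = 113 − 82.79 = 30.2 cm.

30.2 cm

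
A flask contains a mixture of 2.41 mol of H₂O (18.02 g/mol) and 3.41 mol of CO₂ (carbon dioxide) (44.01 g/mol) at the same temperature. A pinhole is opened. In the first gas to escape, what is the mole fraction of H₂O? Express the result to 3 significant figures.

0.525

Each component's effusion rate ∝ (its partial pressure)·(1/√M) ∝ n_i/√M_i.
So x_H₂O in the escaping gas = (n_H₂O/√M_H₂O) / Σ(n_i/√M_i)
= (2.41/√18.02) / (2.41/√18.02 + 3.41/√44.01) = 0.5677/(0.5677 + 0.5140) = 0.525.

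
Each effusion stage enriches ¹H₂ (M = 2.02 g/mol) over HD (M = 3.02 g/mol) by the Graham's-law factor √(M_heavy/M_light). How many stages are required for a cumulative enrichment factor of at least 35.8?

18

Per stage α = (3.02/2.02)^(1/2) = 1.49505^0.5, giving ln α = 0.2011.
Need α^N ≥ 35.8 ⇒ N ≥ ln(35.8) / ln α = 3.578 / 0.2011 = 17.79.
So at least 18 stages are needed.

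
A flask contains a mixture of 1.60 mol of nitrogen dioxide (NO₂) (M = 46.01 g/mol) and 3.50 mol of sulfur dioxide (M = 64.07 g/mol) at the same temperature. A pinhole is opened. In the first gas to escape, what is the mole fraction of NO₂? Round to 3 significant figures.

Rate_i ∝ x_i/√M_i (Graham's law weighted by mole fraction), so the effusate composition follows n_i/√M_i.
x_NO₂(eff) = (n_NO₂/√M_NO₂) / (n_NO₂/√M_NO₂ + n_SO₂/√M_SO₂)
= (1.60/√46.01) / (1.60/√46.01 + 3.50/√64.07) = 0.2359/(0.2359 + 0.4373) = 0.350.

0.350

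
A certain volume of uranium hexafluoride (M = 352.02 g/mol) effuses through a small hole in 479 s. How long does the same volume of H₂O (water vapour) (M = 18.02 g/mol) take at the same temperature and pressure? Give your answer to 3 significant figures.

Using Graham's law: t_H₂O/t_UF₆ = √(M_H₂O/M_UF₆) = √(18.02/352.02) = √0.05119 = 0.2263.
So the time for H₂O is 479 × 0.2263 = 108 s.

108 s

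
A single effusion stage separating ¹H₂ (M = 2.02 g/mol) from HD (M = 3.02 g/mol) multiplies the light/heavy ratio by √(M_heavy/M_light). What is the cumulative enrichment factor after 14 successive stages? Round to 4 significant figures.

The single-stage factor is √(M_heavy/M_light), so 14 stages give [√(3.02/2.02)]^14 = (3.02/2.02)^(14/2).
= 1.49505^7 = 16.70.

16.70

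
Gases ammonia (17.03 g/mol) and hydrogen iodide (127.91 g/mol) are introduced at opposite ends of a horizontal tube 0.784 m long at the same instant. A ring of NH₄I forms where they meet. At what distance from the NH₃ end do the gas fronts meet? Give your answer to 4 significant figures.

In equal time, each gas travels a distance ∝ its rate ∝ 1/√M, so d_NH₃/d_HI = √(M_HI/M_NH₃) = √(127.91/17.03) = 2.741.
With d_NH₃ + d_HI = 0.784 m, d_HI = 0.784/(1 + 2.741) = 0.2096 m.
d_NH₃ = 0.784 − 0.2096 = 0.5744 m.

0.5744 m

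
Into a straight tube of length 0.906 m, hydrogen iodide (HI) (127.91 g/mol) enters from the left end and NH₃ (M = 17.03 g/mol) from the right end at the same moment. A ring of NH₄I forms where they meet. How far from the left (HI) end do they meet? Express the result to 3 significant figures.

0.242 m

In equal time, each gas travels a distance ∝ its rate ∝ 1/√M, so d_HI/d_NH₃ = √(M_NH₃/M_HI) = √(17.03/127.91) = 0.3649.
With d_HI + d_NH₃ = 0.906 m, d_NH₃ = 0.906/(1 + 0.3649) = 0.6638 m.
d_HI = 0.906 − 0.6638 = 0.242 m.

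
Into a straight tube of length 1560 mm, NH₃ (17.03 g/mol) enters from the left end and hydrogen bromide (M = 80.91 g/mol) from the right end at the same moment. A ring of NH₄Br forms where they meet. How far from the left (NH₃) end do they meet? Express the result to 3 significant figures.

1070 mm

In equal time, each gas travels a distance ∝ its rate ∝ 1/√M, so d_NH₃/d_HBr = √(M_HBr/M_NH₃) = √(80.91/17.03) = 2.180.
With d_NH₃ + d_HBr = 1560 mm, d_HBr = 1560/(1 + 2.180) = 490.6 mm.
d_NH₃ = 1560 − 490.6 = 1070 mm.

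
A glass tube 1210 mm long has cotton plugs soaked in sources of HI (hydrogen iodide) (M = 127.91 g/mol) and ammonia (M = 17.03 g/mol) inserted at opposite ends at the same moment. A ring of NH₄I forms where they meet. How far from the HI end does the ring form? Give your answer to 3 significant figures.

323 mm

In equal time, each gas travels a distance ∝ its rate ∝ 1/√M, so d_HI/d_NH₃ = √(M_NH₃/M_HI) = √(17.03/127.91) = 0.3649.
With d_HI + d_NH₃ = 1210 mm, d_NH₃ = 1210/(1 + 0.3649) = 886.5 mm.
d_HI = 1210 − 886.5 = 323 mm.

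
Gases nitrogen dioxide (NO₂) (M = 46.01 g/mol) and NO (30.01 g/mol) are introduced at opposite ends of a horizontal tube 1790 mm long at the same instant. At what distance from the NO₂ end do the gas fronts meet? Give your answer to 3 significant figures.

800 mm

The fronts meet when d_NO₂ + d_NO = L with d_NO₂/d_NO = √(M_NO/M_NO₂) (Graham's law). Here √(M_NO/M_NO₂) = √(30.01/46.01) = 0.8076.
With d_NO₂ + d_NO = 1790 mm, d_NO = 1790/(1 + 0.8076) = 990.3 mm.
d_NO₂ = 1790 − 990.3 = 800 mm.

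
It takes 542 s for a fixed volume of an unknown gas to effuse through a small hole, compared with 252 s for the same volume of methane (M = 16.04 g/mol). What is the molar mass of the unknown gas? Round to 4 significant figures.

Graham's law gives t_X/t_CH₄ = √(M_X/M_CH₄).
542/252 = 2.151 = √(M_X/16.04)
M_X = 16.04 × 2.151² = 16.04 × 4.626 = 74.20 g/mol

74.20 g/mol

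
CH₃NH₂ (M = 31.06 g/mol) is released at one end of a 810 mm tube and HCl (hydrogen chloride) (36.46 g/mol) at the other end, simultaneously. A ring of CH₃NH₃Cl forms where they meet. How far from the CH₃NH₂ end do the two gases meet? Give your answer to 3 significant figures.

421 mm

The fronts meet when d_CH₃NH₂ + d_HCl = L with d_CH₃NH₂/d_HCl = √(M_HCl/M_CH₃NH₂) (Graham's law). Here √(M_HCl/M_CH₃NH₂) = √(36.46/31.06) = 1.083.
With d_CH₃NH₂ + d_HCl = 810 mm, d_HCl = 810/(1 + 1.083) = 388.8 mm.
d_CH₃NH₂ = 810 − 388.8 = 421 mm.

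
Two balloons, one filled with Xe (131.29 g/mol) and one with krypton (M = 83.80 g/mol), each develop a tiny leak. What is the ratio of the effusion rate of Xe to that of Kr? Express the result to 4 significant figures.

0.7989

From Graham's law, rate_Xe/rate_Kr = √(M_Kr/M_Xe) = √(83.80/131.29) = √0.6383 = 0.7989.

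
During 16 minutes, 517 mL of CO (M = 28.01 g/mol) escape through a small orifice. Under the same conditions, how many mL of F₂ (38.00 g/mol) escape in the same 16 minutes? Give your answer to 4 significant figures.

By Graham's law, rate_F₂/rate_CO = √(M_CO/M_F₂) = √(28.01/38.00) = √0.7371 = 0.8585.
So the volume for F₂ is 517 × 0.8585 = 443.9 mL.

443.9 mL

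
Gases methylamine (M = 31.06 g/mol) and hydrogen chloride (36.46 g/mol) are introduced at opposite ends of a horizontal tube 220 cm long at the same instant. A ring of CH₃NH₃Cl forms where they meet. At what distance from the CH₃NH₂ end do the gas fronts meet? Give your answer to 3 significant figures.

Graham's law gives d_CH₃NH₂/d_HCl = rate_CH₃NH₂/rate_HCl = √(M_HCl/M_CH₃NH₂) = √(36.46/31.06) = 1.083.
With d_CH₃NH₂ + d_HCl = 220 cm, d_HCl = 220/(1 + 1.083) = 105.6 cm.
d_CH₃NH₂ = 220 − 105.6 = 114 cm.

114 cm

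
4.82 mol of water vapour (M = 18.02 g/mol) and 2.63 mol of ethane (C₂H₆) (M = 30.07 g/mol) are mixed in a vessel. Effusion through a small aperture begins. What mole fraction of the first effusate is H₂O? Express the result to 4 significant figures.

Each component's effusion rate ∝ (its partial pressure)·(1/√M) ∝ n_i/√M_i.
Mole fraction of H₂O in the effusate = (n_H₂O/√M_H₂O) / (n_H₂O/√M_H₂O + n_C₂H₆/√M_C₂H₆)
= (4.82/√18.02) / (4.82/√18.02 + 2.63/√30.07) = 1.135/(1.135 + 0.4796) = 0.7030.

0.7030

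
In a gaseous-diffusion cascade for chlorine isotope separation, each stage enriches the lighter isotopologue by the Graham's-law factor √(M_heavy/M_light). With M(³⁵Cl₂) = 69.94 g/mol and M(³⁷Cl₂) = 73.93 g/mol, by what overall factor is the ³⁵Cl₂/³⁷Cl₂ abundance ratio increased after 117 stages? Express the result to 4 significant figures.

Overall factor = α^117 with α = √(73.93/69.94), i.e. (73.93/69.94)^(117/2).
= 1.05705^(117/2) = 25.68.

25.68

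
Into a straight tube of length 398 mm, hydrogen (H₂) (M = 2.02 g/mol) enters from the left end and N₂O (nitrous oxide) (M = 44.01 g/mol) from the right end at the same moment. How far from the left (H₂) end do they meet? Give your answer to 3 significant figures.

Distances travelled in equal time are proportional to diffusion rates, so d_H₂/d_N₂O = √(M_N₂O/M_H₂) = √(44.01/2.02) = 4.668.
With d_H₂ + d_N₂O = 398 mm, d_N₂O = 398/(1 + 4.668) = 70.22 mm.
d_H₂ = 398 − 70.22 = 328 mm.

328 mm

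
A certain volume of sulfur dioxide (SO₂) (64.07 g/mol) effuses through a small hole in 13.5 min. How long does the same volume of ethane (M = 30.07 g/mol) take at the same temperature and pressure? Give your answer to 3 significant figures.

9.25 min

Using Graham's law: t_C₂H₆/t_SO₂ = √(M_C₂H₆/M_SO₂) = √(30.07/64.07) = √0.4693 = 0.6851.
So the time for C₂H₆ is 13.5 × 0.6851 = 9.25 min.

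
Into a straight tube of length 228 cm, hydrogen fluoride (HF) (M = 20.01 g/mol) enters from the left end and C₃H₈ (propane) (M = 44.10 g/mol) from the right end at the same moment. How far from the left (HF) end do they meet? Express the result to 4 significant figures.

In equal time, each gas travels a distance ∝ its rate ∝ 1/√M, so d_HF/d_C₃H₈ = √(M_C₃H₈/M_HF) = √(44.10/20.01) = 1.485.
With d_HF + d_C₃H₈ = 228 cm, d_C₃H₈ = 228/(1 + 1.485) = 91.77 cm.
d_HF = 228 − 91.77 = 136.2 cm.

136.2 cm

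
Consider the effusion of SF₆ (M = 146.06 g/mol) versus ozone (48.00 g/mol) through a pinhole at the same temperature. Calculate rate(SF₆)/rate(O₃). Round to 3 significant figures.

0.573

From Graham's law, rate_SF₆/rate_O₃ = √(M_O₃/M_SF₆) = √(48.00/146.06) = √0.3286 = 0.573.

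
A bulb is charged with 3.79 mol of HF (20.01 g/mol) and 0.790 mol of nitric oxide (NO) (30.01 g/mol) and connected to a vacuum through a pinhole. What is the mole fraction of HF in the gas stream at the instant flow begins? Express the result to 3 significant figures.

The effusion rate of species i is ∝ p_i/√M_i ∝ n_i/√M_i.
So x_HF in the escaping gas = (n_HF/√M_HF) / Σ(n_i/√M_i)
= (3.79/√20.01) / (3.79/√20.01 + 0.790/√30.01) = 0.8473/(0.8473 + 0.1442) = 0.855.

0.855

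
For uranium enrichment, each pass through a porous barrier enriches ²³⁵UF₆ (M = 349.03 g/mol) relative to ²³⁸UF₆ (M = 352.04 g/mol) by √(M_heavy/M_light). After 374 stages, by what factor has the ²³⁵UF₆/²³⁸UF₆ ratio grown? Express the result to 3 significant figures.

4.98

Each stage multiplies the ratio by α = √(352.04/349.03), so after 374 stages the overall factor is α^374 = (352.04/349.03)^(374/2).
= 1.00862^187 = 4.98.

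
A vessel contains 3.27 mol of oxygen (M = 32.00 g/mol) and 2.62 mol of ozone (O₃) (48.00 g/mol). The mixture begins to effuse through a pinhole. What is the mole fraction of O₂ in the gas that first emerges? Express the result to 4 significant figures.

0.6045

Each component's effusion rate ∝ (its partial pressure)·(1/√M) ∝ n_i/√M_i.
So x_O₂ in the escaping gas = (n_O₂/√M_O₂) / Σ(n_i/√M_i)
= (3.27/√32.00) / (3.27/√32.00 + 2.62/√48.00) = 0.5781/(0.5781 + 0.3782) = 0.6045.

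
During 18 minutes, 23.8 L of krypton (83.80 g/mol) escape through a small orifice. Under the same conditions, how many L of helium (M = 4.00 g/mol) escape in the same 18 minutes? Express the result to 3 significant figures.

109 L

Using Graham's law: rate_He/rate_Kr = √(M_Kr/M_He) = √(83.80/4.00) = √20.95 = 4.577.
So the volume for He is 23.8 × 4.577 = 109 L.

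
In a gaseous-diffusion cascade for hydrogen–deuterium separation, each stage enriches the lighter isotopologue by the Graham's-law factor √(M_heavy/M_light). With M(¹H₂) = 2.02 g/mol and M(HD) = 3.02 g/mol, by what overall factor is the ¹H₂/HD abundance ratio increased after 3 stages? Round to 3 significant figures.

Each stage multiplies the ratio by α = √(3.02/2.02), so after 3 stages the overall factor is α^3 = (3.02/2.02)^(3/2).
= 1.49505^(3/2) = 1.83.

1.83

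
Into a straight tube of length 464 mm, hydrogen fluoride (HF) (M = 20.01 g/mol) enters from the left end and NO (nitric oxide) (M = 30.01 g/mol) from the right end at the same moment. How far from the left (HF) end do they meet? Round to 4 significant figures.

255.4 mm

In equal time, each gas travels a distance ∝ its rate ∝ 1/√M, so d_HF/d_NO = √(M_NO/M_HF) = √(30.01/20.01) = 1.225.
With d_HF + d_NO = 464 mm, d_NO = 464/(1 + 1.225) = 208.6 mm.
d_HF = 464 − 208.6 = 255.4 mm.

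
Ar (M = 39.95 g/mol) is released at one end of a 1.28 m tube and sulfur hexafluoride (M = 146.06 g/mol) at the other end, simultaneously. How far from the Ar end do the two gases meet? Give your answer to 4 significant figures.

0.8405 m

Graham's law gives d_Ar/d_SF₆ = rate_Ar/rate_SF₆ = √(M_SF₆/M_Ar) = √(146.06/39.95) = 1.912.
With d_Ar + d_SF₆ = 1.28 m, d_SF₆ = 1.28/(1 + 1.912) = 0.4395 m.
d_Ar = 1.28 − 0.4395 = 0.8405 m.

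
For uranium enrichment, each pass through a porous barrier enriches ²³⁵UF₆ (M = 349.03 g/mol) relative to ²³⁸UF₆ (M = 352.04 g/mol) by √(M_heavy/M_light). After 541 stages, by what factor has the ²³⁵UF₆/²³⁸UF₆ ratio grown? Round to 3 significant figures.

10.2

After 541 stages the ratio has grown by (√(352.04/349.03))^541 = (352.04/349.03)^(541/2).
= 1.00862^(541/2) = 10.2.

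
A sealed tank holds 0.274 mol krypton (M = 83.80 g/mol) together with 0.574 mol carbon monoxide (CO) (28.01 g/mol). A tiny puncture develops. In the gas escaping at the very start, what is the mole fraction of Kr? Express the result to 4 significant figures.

0.2163

Effusion rate of each component ∝ n_i/√M_i (partial pressure × 1/√M).
x_Kr(eff) = (n_Kr/√M_Kr) / (n_Kr/√M_Kr + n_CO/√M_CO)
= (0.274/√83.80) / (0.274/√83.80 + 0.574/√28.01) = 0.02993/(0.02993 + 0.1085) = 0.2163.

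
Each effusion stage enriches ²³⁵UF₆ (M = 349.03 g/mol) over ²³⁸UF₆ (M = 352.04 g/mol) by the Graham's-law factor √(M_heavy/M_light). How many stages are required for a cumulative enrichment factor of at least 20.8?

707

Single-stage factor α = √(352.04/349.03), so ln α = ½ ln(1.00862) = 0.004293.
Need α^N ≥ 20.8 ⇒ N ≥ ln(20.8) / ln α = 3.035 / 0.004293 = 706.88.
Minimum whole number of stages: N = 707.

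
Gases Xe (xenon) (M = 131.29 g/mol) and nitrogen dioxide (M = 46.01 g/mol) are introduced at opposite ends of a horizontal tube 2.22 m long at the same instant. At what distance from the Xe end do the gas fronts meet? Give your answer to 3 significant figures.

0.826 m

Distances travelled in equal time are proportional to diffusion rates, so d_Xe/d_NO₂ = √(M_NO₂/M_Xe) = √(46.01/131.29) = 0.5920.
With d_Xe + d_NO₂ = 2.22 m, d_NO₂ = 2.22/(1 + 0.5920) = 1.394 m.
d_Xe = 2.22 − 1.394 = 0.826 m.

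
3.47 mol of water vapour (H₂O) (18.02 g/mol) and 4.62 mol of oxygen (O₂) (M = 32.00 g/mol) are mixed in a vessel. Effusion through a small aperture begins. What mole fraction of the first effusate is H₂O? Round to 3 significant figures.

0.500

Each component's effusion rate ∝ (its partial pressure)·(1/√M) ∝ n_i/√M_i.
Mole fraction of H₂O in the effusate = (n_H₂O/√M_H₂O) / (n_H₂O/√M_H₂O + n_O₂/√M_O₂)
= (3.47/√18.02) / (3.47/√18.02 + 4.62/√32.00) = 0.8174/(0.8174 + 0.8167) = 0.500.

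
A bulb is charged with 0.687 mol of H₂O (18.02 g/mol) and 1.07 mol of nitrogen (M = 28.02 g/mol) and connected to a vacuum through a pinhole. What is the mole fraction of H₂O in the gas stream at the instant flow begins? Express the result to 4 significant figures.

Effusion rate of each component ∝ n_i/√M_i (partial pressure × 1/√M).
Mole fraction of H₂O in the effusate = (n_H₂O/√M_H₂O) / (n_H₂O/√M_H₂O + n_N₂/√M_N₂)
= (0.687/√18.02) / (0.687/√18.02 + 1.07/√28.02) = 0.1618/(0.1618 + 0.2021) = 0.4446.

0.4446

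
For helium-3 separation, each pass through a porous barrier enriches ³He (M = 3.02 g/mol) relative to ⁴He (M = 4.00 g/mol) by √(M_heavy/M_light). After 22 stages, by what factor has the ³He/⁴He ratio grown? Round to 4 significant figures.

22.01

Each stage multiplies the ratio by α = √(4.00/3.02), so after 22 stages the overall factor is α^22 = (4.00/3.02)^(22/2).
= 1.32450^11 = 22.01.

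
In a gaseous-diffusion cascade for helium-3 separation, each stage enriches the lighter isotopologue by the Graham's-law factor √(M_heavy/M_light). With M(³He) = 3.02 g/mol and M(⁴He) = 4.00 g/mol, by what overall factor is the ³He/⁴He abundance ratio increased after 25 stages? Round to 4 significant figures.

The single-stage factor is √(M_heavy/M_light), so 25 stages give [√(4.00/3.02)]^25 = (4.00/3.02)^(25/2).
= 1.32450^(25/2) = 33.55.

33.55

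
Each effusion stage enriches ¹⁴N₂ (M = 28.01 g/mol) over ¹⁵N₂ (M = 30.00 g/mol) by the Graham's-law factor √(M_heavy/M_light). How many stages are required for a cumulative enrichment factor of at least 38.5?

Single-stage factor α = √(30.00/28.01), so ln α = ½ ln(1.07105) = 0.03432.
Need α^N ≥ 38.5 ⇒ N ≥ ln(38.5) / ln α = 3.651 / 0.03432 = 106.38.
Minimum whole number of stages: N = 107.

107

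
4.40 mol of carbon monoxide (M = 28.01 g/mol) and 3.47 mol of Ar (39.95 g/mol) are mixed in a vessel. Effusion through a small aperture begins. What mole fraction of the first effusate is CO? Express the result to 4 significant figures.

0.6023

The effusion rate of species i is ∝ p_i/√M_i ∝ n_i/√M_i.
So x_CO in the escaping gas = (n_CO/√M_CO) / Σ(n_i/√M_i)
= (4.40/√28.01) / (4.40/√28.01 + 3.47/√39.95) = 0.8314/(0.8314 + 0.5490) = 0.6023.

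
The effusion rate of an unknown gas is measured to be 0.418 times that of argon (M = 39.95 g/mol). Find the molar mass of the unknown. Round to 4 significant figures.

228.6 g/mol

From Graham's law, rate_X/rate_Ar = √(M_Ar/M_X).
0.418 = √(39.95/M_X)
M_X = 39.95 / 0.418² = 39.95 / 0.1747 = 228.6 g/mol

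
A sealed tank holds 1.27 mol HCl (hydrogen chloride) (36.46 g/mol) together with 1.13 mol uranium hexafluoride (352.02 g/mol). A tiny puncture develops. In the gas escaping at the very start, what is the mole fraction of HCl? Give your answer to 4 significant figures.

Effusion rate of each component ∝ n_i/√M_i (partial pressure × 1/√M).
So x_HCl in the escaping gas = (n_HCl/√M_HCl) / Σ(n_i/√M_i)
= (1.27/√36.46) / (1.27/√36.46 + 1.13/√352.02) = 0.2103/(0.2103 + 0.06023) = 0.7774.

0.7774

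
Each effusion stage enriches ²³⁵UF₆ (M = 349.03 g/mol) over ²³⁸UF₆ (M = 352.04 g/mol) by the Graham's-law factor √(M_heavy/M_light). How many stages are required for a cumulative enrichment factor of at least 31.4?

803

Per stage α = (352.04/349.03)^(1/2) = 1.00862^0.5, giving ln α = 0.004293.
Need α^N ≥ 31.4 ⇒ N ≥ ln(31.4) / ln α = 3.447 / 0.004293 = 802.80.
So at least 803 stages are needed.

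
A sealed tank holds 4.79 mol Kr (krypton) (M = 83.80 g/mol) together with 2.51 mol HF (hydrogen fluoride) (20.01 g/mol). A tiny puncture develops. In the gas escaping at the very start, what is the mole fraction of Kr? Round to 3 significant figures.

The effusion rate of species i is ∝ p_i/√M_i ∝ n_i/√M_i.
So x_Kr in the escaping gas = (n_Kr/√M_Kr) / Σ(n_i/√M_i)
= (4.79/√83.80) / (4.79/√83.80 + 2.51/√20.01) = 0.5233/(0.5233 + 0.5611) = 0.483.

0.483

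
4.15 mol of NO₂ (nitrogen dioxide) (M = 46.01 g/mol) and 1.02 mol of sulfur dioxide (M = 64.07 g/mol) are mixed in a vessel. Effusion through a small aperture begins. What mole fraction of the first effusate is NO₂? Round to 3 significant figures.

0.828

Effusion rate of each component ∝ n_i/√M_i (partial pressure × 1/√M).
x_NO₂(eff) = (n_NO₂/√M_NO₂) / (n_NO₂/√M_NO₂ + n_SO₂/√M_SO₂)
= (4.15/√46.01) / (4.15/√46.01 + 1.02/√64.07) = 0.6118/(0.6118 + 0.1274) = 0.828.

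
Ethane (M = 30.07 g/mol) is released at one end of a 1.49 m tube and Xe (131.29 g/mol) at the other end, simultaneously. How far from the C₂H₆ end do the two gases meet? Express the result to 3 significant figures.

1.01 m

The fronts meet when d_C₂H₆ + d_Xe = L with d_C₂H₆/d_Xe = √(M_Xe/M_C₂H₆) (Graham's law). Here √(M_Xe/M_C₂H₆) = √(131.29/30.07) = 2.090.
With d_C₂H₆ + d_Xe = 1.49 m, d_Xe = 1.49/(1 + 2.090) = 0.4823 m.
d_C₂H₆ = 1.49 − 0.4823 = 1.01 m.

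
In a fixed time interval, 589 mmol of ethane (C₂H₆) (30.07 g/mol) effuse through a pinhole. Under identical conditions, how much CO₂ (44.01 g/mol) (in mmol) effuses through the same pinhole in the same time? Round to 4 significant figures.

486.9 mmol

Since effusion rate ∝ 1/√M, rate_CO₂/rate_C₂H₆ = √(M_C₂H₆/M_CO₂) = √(30.07/44.01) = √0.6833 = 0.8266.
So the amount for CO₂ is 589 × 0.8266 = 486.9 mmol.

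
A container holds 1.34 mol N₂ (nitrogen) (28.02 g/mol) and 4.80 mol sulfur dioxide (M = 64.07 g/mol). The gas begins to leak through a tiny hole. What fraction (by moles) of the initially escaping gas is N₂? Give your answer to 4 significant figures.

0.2968

Effusion rate of each component ∝ n_i/√M_i (partial pressure × 1/√M).
Mole fraction of N₂ in the effusate = (n_N₂/√M_N₂) / (n_N₂/√M_N₂ + n_SO₂/√M_SO₂)
= (1.34/√28.02) / (1.34/√28.02 + 4.80/√64.07) = 0.2531/(0.2531 + 0.5997) = 0.2968.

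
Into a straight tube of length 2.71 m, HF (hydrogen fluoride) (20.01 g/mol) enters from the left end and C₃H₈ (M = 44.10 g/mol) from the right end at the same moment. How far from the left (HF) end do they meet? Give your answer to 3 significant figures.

1.62 m

In equal time, each gas travels a distance ∝ its rate ∝ 1/√M, so d_HF/d_C₃H₈ = √(M_C₃H₈/M_HF) = √(44.10/20.01) = 1.485.
With d_HF + d_C₃H₈ = 2.71 m, d_C₃H₈ = 2.71/(1 + 1.485) = 1.091 m.
d_HF = 2.71 − 1.091 = 1.62 m.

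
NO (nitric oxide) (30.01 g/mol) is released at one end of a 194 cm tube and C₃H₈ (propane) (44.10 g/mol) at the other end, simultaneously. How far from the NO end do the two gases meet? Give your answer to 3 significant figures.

The fronts meet when d_NO + d_C₃H₈ = L with d_NO/d_C₃H₈ = √(M_C₃H₈/M_NO) (Graham's law). Here √(M_C₃H₈/M_NO) = √(44.10/30.01) = 1.212.
With d_NO + d_C₃H₈ = 194 cm, d_C₃H₈ = 194/(1 + 1.212) = 87.69 cm.
d_NO = 194 − 87.69 = 106 cm.

106 cm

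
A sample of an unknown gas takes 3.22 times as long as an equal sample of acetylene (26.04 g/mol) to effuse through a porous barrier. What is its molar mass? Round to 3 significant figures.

From Graham's law, t_X/t_C₂H₂ = √(M_X/M_C₂H₂).
3.22 = √(M_X/26.04)
M_X = 26.04 × 3.22² = 26.04 × 10.37 = 270 g/mol

270 g/mol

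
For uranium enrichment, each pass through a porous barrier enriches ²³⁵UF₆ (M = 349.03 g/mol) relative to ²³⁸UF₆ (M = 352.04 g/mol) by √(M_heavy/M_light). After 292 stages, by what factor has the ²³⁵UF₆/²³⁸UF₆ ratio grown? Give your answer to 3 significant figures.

3.50

Each stage multiplies the ratio by α = √(352.04/349.03), so after 292 stages the overall factor is α^292 = (352.04/349.03)^(292/2).
= 1.00862^146 = 3.50.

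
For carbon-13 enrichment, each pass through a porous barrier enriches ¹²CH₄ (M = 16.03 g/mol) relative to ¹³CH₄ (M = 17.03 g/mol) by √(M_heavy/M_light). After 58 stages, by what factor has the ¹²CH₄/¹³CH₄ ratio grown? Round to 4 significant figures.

The single-stage factor is √(M_heavy/M_light), so 58 stages give [√(17.03/16.03)]^58 = (17.03/16.03)^(58/2).
= 1.06238^29 = 5.783.

5.783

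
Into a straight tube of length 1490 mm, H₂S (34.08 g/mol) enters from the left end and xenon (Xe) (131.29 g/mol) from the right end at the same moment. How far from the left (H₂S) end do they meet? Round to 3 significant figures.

The fronts meet when d_H₂S + d_Xe = L with d_H₂S/d_Xe = √(M_Xe/M_H₂S) (Graham's law). Here √(M_Xe/M_H₂S) = √(131.29/34.08) = 1.963.
With d_H₂S + d_Xe = 1490 mm, d_Xe = 1490/(1 + 1.963) = 502.9 mm.
d_H₂S = 1490 − 502.9 = 987 mm.

987 mm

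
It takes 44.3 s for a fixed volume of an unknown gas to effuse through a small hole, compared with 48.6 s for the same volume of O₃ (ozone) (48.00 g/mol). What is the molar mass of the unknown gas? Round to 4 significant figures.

39.88 g/mol

Using Graham's law: t_X/t_O₃ = √(M_X/M_O₃).
44.3/48.6 = 0.9115 = √(M_X/48.00)
M_X = 48.00 × 0.9115² = 48.00 × 0.8309 = 39.88 g/mol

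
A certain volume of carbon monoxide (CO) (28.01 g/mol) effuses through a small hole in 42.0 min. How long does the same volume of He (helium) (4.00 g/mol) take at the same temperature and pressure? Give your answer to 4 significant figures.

By Graham's law, t_He/t_CO = √(M_He/M_CO) = √(4.00/28.01) = √0.1428 = 0.3779.
So the time for He is 42.0 × 0.3779 = 15.87 min.

15.87 min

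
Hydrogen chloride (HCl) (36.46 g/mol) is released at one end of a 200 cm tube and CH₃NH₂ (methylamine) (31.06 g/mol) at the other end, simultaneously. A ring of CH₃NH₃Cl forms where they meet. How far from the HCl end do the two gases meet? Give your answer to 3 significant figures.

96.0 cm

In equal time, each gas travels a distance ∝ its rate ∝ 1/√M, so d_HCl/d_CH₃NH₂ = √(M_CH₃NH₂/M_HCl) = √(31.06/36.46) = 0.9230.
With d_HCl + d_CH₃NH₂ = 200 cm, d_CH₃NH₂ = 200/(1 + 0.9230) = 104.0 cm.
d_HCl = 200 − 104.0 = 96.0 cm.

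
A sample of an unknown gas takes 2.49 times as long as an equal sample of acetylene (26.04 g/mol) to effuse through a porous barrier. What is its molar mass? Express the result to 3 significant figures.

161 g/mol

By Graham's law, t_X/t_C₂H₂ = √(M_X/M_C₂H₂).
2.49 = √(M_X/26.04)
M_X = 26.04 × 2.49² = 26.04 × 6.200 = 161 g/mol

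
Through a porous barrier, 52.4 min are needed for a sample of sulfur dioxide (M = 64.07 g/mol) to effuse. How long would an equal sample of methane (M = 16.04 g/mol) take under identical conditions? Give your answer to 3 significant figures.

26.2 min

Using Graham's law: t_CH₄/t_SO₂ = √(M_CH₄/M_SO₂) = √(16.04/64.07) = √0.2504 = 0.5004.
So the time for CH₄ is 52.4 × 0.5004 = 26.2 min.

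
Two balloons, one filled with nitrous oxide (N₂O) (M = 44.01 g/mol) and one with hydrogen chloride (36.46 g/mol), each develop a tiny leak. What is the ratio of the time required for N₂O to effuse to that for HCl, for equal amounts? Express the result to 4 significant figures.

Since effusion rate ∝ 1/√M, t_N₂O/t_HCl = √(M_N₂O/M_HCl) = √(44.01/36.46) = √1.207 = 1.099.

1.099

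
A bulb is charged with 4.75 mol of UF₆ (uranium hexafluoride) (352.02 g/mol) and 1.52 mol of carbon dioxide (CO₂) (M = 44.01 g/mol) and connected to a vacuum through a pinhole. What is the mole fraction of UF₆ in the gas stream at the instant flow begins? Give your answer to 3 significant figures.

Each component's effusion rate ∝ (its partial pressure)·(1/√M) ∝ n_i/√M_i.
Mole fraction of UF₆ in the effusate = (n_UF₆/√M_UF₆) / (n_UF₆/√M_UF₆ + n_CO₂/√M_CO₂)
= (4.75/√352.02) / (4.75/√352.02 + 1.52/√44.01) = 0.2532/(0.2532 + 0.2291) = 0.525.

0.525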